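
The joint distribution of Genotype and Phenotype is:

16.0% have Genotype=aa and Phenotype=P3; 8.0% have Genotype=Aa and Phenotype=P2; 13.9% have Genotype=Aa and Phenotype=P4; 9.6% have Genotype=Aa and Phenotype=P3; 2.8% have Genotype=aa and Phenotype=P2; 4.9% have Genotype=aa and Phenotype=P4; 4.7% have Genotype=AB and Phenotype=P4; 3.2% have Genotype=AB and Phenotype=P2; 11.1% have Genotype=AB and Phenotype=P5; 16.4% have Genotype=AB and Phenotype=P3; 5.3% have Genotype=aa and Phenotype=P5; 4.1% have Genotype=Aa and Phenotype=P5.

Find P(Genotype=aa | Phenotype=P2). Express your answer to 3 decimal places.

0.200

P(Phenotype=P2) = 0.080 + 0.028 + 0.032 = 0.140.
P(Genotype=aa | Phenotype=P2) = 0.028/0.140 = 0.200.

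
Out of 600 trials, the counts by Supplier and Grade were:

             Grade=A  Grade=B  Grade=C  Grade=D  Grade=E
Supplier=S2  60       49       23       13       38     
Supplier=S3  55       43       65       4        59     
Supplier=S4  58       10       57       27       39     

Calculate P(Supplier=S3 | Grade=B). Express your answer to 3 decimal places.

0.422

Total with Grade=B: 49 + 43 + 10 = 102.
P(Supplier=S3 | Grade=B) = 43/102 = 0.422.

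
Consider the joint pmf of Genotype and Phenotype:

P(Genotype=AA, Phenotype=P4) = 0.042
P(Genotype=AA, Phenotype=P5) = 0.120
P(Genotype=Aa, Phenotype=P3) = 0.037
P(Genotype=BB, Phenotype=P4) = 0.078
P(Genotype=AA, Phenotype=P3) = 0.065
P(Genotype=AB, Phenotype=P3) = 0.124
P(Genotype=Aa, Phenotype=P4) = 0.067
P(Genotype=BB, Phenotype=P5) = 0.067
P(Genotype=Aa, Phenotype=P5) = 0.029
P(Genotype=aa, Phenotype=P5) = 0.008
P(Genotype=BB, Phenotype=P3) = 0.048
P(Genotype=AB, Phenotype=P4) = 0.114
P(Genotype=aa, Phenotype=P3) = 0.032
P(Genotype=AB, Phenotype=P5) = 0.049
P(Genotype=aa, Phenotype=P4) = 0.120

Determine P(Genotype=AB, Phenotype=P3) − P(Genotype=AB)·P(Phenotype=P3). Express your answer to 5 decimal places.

P(Genotype=AB) = 0.124 + 0.114 + 0.049 = 0.287.
P(Phenotype=P3) = 0.065 + 0.037 + 0.032 + 0.124 + 0.048 = 0.306.
P(Genotype=AB, Phenotype=P3) − P(Genotype=AB)P(Phenotype=P3) = 0.124 − 0.287×0.306 = 0.03618.

0.03618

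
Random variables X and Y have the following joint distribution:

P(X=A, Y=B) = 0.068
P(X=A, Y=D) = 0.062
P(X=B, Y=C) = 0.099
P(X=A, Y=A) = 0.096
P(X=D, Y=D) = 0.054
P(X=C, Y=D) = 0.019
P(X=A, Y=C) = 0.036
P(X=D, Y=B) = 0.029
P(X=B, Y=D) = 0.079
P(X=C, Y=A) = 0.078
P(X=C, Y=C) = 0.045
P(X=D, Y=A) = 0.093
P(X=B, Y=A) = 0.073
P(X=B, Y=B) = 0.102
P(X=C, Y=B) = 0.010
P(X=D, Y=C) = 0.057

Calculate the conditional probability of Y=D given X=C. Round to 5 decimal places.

0.12500

P(X=C) = 0.078 + 0.010 + 0.045 + 0.019 = 0.152.
P(Y=D | X=C) = 0.019/0.152 = 0.12500.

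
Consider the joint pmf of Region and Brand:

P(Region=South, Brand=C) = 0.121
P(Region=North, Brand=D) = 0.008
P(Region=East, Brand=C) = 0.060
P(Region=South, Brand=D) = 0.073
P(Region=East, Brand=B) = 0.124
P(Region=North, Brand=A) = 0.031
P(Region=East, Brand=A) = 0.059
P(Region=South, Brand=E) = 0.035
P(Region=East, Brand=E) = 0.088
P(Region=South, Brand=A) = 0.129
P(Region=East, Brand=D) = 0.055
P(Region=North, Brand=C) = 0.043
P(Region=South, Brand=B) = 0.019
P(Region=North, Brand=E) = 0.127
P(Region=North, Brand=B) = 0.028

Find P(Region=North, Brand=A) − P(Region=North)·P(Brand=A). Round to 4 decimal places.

-0.0209

P(Region=North) = 0.031 + 0.028 + 0.043 + 0.008 + 0.127 = 0.237.
P(Brand=A) = 0.031 + 0.129 + 0.059 = 0.219.
P(Region=North, Brand=A) − P(Region=North)P(Brand=A) = 0.031 − 0.237×0.219 = -0.0209.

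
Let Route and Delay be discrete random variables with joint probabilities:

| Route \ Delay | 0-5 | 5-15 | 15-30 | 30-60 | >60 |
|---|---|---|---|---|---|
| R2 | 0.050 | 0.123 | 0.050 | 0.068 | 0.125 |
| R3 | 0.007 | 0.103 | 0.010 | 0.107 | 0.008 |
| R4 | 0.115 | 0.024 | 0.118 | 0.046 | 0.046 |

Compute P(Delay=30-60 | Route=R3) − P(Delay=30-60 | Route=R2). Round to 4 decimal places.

P(Route=R3) = 0.007 + 0.103 + 0.010 + 0.107 + 0.008 = 0.235; P(Delay=30-60 | Route=R3) = 0.107/0.235 = 0.45532.
P(Route=R2) = 0.050 + 0.123 + 0.050 + 0.068 + 0.125 = 0.416; P(Delay=30-60 | Route=R2) = 0.068/0.416 = 0.16346.
Difference = 0.2919.

0.2919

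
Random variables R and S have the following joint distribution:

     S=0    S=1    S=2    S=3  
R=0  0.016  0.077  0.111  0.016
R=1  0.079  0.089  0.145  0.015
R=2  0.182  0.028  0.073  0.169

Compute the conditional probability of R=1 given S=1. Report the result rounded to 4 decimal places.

P(S=1) = 0.077 + 0.089 + 0.028 = 0.194.
P(R=1 | S=1) = 0.089/0.194 = 0.4588.

0.4588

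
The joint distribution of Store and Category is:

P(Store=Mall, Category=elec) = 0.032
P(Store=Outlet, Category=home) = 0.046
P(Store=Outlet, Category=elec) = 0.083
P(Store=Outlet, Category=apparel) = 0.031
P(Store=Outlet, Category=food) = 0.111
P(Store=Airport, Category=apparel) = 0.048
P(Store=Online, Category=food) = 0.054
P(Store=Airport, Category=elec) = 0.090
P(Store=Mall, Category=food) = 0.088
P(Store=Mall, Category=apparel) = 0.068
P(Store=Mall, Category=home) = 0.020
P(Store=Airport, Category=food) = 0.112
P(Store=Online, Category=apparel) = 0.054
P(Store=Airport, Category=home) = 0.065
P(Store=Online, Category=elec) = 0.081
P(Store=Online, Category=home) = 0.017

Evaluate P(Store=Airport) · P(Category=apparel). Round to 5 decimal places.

P(Store=Airport) = 0.112 + 0.048 + 0.090 + 0.065 = 0.315.
P(Category=apparel) = 0.068 + 0.048 + 0.031 + 0.054 = 0.201.
Product: 0.315 × 0.201 = 0.06332.

0.06332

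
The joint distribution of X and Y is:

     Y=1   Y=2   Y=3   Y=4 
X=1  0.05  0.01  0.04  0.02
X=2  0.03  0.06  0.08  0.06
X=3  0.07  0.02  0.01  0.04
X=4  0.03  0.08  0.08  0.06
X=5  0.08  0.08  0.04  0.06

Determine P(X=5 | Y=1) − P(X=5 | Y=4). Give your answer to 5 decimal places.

0.05769

P(Y=1) = 0.05 + 0.03 + 0.07 + 0.03 + 0.08 = 0.26; P(X=5 | Y=1) = 0.08/0.26 = 0.307692.
P(Y=4) = 0.02 + 0.06 + 0.04 + 0.06 + 0.06 = 0.24; P(X=5 | Y=4) = 0.06/0.24 = 0.250000.
Difference = 0.05769.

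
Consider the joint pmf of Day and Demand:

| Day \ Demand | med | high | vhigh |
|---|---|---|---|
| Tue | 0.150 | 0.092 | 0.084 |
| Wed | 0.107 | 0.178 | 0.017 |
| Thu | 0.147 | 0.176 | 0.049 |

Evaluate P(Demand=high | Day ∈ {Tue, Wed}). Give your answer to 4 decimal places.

P(Day=Tue) = 0.150 + 0.092 + 0.084 = 0.326.
P(Day=Wed) = 0.107 + 0.178 + 0.017 = 0.302.
P(Day ∈ {Tue, Wed}) = 0.326 + 0.302 = 0.628; P(Demand=high, Day ∈ {Tue, Wed}) = 0.092 + 0.178 = 0.270.
P(Demand=high | Day ∈ {Tue, Wed}) = 0.270/0.628 = 0.4299.

0.4299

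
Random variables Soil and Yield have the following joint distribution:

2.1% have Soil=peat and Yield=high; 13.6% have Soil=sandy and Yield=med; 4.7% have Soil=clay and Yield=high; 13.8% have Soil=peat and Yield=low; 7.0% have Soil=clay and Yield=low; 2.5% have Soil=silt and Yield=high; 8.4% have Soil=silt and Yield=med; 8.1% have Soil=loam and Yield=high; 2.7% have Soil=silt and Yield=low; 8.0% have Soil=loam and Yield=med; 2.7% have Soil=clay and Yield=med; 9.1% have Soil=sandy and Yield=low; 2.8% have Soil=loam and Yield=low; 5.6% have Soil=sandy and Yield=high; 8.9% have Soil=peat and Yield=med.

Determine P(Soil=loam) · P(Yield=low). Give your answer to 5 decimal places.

0.06691

P(Soil=loam) = 0.028 + 0.080 + 0.081 = 0.189.
P(Yield=low) = 0.091 + 0.028 + 0.070 + 0.027 + 0.138 = 0.354.
Product: 0.189 × 0.354 = 0.06691.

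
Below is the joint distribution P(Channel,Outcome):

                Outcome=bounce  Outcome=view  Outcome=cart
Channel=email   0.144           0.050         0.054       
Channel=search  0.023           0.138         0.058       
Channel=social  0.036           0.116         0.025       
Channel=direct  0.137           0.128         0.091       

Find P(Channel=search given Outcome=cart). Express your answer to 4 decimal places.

0.2544

P(Outcome=cart) = 0.054 + 0.058 + 0.025 + 0.091 = 0.228.
P(Channel=search | Outcome=cart) = 0.058/0.228 = 0.2544.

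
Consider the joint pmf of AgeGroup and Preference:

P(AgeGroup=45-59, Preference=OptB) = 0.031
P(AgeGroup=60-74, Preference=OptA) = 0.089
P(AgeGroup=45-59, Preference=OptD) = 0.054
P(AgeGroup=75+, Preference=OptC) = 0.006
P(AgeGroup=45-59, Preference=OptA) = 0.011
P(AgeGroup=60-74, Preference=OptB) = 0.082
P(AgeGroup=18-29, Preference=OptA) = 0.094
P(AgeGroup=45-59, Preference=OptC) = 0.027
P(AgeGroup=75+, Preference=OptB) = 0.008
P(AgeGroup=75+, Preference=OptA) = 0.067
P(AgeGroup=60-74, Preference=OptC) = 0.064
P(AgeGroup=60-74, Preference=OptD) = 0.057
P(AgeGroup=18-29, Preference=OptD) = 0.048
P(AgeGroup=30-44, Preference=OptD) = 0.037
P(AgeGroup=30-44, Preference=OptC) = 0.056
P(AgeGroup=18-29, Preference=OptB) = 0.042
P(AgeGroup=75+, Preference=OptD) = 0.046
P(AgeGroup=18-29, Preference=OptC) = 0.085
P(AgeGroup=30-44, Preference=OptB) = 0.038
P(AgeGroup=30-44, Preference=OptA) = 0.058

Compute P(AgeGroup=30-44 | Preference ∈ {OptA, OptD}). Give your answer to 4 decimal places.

P(Preference=OptA) = 0.094 + 0.058 + 0.011 + 0.089 + 0.067 = 0.319.
P(Preference=OptD) = 0.048 + 0.037 + 0.054 + 0.057 + 0.046 = 0.242.
P(Preference ∈ {OptA, OptD}) = 0.319 + 0.242 = 0.561; P(AgeGroup=30-44, Preference ∈ {OptA, OptD}) = 0.058 + 0.037 = 0.095.
P(AgeGroup=30-44 | Preference ∈ {OptA, OptD}) = 0.095/0.561 = 0.1693.

0.1693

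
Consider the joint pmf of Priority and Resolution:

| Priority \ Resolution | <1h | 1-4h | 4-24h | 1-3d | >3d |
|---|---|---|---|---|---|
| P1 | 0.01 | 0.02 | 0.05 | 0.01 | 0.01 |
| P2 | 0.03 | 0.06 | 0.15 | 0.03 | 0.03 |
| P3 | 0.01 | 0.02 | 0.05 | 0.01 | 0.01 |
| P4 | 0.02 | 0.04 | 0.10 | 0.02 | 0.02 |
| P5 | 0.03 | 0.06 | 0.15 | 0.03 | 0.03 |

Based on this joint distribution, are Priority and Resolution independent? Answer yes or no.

yes

Every cell satisfies P(Priority,Resolution) = P(Priority)·P(Resolution). For instance P(Priority=P3) = 0.10, P(Resolution=1-4h) = 0.20, and 0.10×0.20 = 0.02 matches the joint entry. So Priority and Resolution are independent.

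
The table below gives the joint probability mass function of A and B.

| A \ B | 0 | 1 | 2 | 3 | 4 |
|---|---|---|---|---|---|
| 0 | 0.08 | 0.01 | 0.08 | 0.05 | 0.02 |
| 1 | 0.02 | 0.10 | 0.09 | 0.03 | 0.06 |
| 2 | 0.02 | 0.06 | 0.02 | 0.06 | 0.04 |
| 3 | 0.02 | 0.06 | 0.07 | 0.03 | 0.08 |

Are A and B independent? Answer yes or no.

P(A=0) = 0.24 and P(B=0) = 0.14, so their product is 0.0336, but P(A=0, B=0) = 0.08. Since these differ, A and B are not independent.

no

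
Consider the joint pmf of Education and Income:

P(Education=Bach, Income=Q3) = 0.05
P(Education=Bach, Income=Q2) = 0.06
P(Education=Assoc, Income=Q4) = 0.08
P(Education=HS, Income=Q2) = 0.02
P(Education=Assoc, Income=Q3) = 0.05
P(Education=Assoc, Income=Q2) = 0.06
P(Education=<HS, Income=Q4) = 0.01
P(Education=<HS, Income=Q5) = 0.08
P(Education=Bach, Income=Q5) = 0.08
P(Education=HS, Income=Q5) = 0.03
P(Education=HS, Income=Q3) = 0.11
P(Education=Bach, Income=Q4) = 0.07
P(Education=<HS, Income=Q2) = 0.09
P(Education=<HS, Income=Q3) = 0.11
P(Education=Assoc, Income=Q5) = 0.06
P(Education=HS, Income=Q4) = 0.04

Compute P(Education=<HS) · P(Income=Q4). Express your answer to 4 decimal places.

P(Education=<HS) = 0.09 + 0.11 + 0.01 + 0.08 = 0.29.
P(Income=Q4) = 0.01 + 0.04 + 0.08 + 0.07 = 0.20.
Product: 0.29 × 0.20 = 0.0580.

0.0580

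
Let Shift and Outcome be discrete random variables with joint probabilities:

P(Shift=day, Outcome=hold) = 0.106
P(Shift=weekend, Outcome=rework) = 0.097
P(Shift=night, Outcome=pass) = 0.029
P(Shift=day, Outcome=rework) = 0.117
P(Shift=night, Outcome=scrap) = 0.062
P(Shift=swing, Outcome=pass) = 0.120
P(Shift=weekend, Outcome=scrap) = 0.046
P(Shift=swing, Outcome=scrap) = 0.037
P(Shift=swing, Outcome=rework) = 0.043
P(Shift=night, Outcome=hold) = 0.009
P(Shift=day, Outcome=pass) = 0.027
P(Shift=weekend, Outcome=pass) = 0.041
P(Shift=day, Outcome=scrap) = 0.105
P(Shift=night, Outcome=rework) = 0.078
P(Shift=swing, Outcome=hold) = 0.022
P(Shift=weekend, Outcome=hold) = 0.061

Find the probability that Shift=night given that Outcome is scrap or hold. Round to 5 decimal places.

P(Outcome=scrap) = 0.105 + 0.037 + 0.062 + 0.046 = 0.250.
P(Outcome=hold) = 0.106 + 0.022 + 0.009 + 0.061 = 0.198.
P(Outcome ∈ {scrap, hold}) = 0.250 + 0.198 = 0.448; P(Shift=night, Outcome ∈ {scrap, hold}) = 0.062 + 0.009 = 0.071.
P(Shift=night | Outcome ∈ {scrap, hold}) = 0.071/0.448 = 0.15848.

0.15848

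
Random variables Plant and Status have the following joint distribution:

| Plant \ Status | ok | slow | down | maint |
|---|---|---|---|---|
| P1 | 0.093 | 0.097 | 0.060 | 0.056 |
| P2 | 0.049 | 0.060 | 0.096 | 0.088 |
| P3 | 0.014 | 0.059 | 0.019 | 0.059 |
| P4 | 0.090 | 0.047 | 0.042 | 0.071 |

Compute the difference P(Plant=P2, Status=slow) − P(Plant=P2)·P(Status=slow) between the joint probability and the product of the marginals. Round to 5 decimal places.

-0.01706

P(Plant=P2) = 0.049 + 0.060 + 0.096 + 0.088 = 0.293.
P(Status=slow) = 0.097 + 0.060 + 0.059 + 0.047 = 0.263.
P(Plant=P2, Status=slow) − P(Plant=P2)P(Status=slow) = 0.060 − 0.293×0.263 = -0.01706.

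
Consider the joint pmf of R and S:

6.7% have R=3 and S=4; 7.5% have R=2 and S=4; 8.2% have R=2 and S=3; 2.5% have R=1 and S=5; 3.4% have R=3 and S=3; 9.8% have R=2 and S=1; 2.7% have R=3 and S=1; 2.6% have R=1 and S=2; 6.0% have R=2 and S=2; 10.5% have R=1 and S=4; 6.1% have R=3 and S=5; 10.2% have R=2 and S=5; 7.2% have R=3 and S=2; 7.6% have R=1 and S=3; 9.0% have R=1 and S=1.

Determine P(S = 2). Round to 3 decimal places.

P(S=2) = 0.026 + 0.060 + 0.072 = 0.158.

0.158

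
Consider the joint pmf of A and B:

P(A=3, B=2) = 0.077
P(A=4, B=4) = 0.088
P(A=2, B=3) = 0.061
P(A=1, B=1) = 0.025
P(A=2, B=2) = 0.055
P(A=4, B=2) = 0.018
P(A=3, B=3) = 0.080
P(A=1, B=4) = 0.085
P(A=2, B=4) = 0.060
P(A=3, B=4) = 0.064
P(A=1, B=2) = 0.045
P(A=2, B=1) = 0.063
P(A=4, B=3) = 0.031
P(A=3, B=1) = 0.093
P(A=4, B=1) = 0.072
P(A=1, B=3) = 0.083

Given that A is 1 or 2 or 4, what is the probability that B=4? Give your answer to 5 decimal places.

0.33965

P(A=1) = 0.025 + 0.045 + 0.083 + 0.085 = 0.238.
P(A=2) = 0.063 + 0.055 + 0.061 + 0.060 = 0.239.
P(A=4) = 0.072 + 0.018 + 0.031 + 0.088 = 0.209.
P(A ∈ {1, 2, 4}) = 0.238 + 0.239 + 0.209 = 0.686; P(B=4, A ∈ {1, 2, 4}) = 0.085 + 0.060 + 0.088 = 0.233.
P(B=4 | A ∈ {1, 2, 4}) = 0.233/0.686 = 0.33965.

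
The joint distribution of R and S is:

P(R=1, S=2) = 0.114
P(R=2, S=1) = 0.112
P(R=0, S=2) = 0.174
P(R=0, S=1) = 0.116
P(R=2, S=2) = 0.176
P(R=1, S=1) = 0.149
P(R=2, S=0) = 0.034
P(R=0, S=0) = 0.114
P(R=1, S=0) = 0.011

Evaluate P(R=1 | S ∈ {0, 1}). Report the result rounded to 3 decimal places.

P(S=0) = 0.114 + 0.011 + 0.034 = 0.159.
P(S=1) = 0.116 + 0.149 + 0.112 = 0.377.
P(S ∈ {0, 1}) = 0.159 + 0.377 = 0.536; P(R=1, S ∈ {0, 1}) = 0.011 + 0.149 = 0.160.
P(R=1 | S ∈ {0, 1}) = 0.160/0.536 = 0.299.

0.299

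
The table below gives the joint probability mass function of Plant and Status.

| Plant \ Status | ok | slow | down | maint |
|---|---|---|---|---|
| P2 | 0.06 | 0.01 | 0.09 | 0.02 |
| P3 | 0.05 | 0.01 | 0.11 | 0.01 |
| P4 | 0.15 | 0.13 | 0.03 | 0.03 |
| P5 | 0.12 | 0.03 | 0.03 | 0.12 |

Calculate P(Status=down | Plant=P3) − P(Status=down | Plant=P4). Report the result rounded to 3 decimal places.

P(Plant=P3) = 0.05 + 0.01 + 0.11 + 0.01 = 0.18; P(Status=down | Plant=P3) = 0.11/0.18 = 0.6111.
P(Plant=P4) = 0.15 + 0.13 + 0.03 + 0.03 = 0.34; P(Status=down | Plant=P4) = 0.03/0.34 = 0.0882.
Difference = 0.523.

0.523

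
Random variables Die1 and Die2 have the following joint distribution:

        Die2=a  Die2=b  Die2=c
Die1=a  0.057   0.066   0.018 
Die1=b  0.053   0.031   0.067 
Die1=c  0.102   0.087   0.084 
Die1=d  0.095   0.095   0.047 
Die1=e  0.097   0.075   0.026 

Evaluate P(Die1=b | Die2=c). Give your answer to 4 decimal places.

P(Die2=c) = 0.018 + 0.067 + 0.084 + 0.047 + 0.026 = 0.242.
P(Die1=b | Die2=c) = 0.067/0.242 = 0.2769.

0.2769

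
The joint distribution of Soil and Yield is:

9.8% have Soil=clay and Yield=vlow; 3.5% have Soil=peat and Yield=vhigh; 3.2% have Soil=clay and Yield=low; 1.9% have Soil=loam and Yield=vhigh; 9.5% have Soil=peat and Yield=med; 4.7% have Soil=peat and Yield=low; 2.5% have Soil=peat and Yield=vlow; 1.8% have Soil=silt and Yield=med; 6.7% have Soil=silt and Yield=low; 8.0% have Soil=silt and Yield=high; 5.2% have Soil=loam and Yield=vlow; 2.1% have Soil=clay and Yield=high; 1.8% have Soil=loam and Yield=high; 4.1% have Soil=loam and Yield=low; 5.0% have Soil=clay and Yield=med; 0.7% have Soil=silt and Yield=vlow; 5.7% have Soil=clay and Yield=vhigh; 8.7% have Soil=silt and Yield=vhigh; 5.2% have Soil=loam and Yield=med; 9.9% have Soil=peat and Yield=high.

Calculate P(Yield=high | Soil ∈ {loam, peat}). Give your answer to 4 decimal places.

0.2422

P(Soil=loam) = 0.052 + 0.041 + 0.052 + 0.018 + 0.019 = 0.182.
P(Soil=peat) = 0.025 + 0.047 + 0.095 + 0.099 + 0.035 = 0.301.
P(Soil ∈ {loam, peat}) = 0.182 + 0.301 = 0.483; P(Yield=high, Soil ∈ {loam, peat}) = 0.018 + 0.099 = 0.117.
P(Yield=high | Soil ∈ {loam, peat}) = 0.117/0.483 = 0.2422.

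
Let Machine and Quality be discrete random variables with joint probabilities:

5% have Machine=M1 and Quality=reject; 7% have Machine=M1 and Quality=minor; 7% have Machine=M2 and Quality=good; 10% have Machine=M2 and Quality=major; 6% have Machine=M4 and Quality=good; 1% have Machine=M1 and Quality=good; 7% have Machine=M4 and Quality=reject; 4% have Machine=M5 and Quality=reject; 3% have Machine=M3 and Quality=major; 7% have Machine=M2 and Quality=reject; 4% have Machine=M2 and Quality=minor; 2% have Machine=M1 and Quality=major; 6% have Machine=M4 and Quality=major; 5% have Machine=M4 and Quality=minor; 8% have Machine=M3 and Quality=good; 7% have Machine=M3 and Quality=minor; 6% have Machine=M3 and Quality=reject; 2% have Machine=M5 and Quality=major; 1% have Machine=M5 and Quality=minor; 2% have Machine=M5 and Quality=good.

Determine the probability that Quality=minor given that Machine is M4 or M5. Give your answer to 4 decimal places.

P(Machine=M4) = 0.06 + 0.05 + 0.06 + 0.07 = 0.24.
P(Machine=M5) = 0.02 + 0.01 + 0.02 + 0.04 = 0.09.
P(Machine ∈ {M4, M5}) = 0.24 + 0.09 = 0.33; P(Quality=minor, Machine ∈ {M4, M5}) = 0.05 + 0.01 = 0.06.
P(Quality=minor | Machine ∈ {M4, M5}) = 0.06/0.33 = 0.1818.

0.1818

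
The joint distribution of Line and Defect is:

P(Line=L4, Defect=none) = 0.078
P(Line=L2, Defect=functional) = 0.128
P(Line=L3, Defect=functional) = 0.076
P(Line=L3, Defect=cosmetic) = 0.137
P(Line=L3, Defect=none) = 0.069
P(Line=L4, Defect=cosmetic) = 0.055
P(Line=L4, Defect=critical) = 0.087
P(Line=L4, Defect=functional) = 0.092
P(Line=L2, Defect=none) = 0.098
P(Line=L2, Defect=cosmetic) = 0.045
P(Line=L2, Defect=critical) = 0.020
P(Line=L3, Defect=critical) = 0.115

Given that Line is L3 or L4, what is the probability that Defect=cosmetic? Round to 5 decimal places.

P(Line=L3) = 0.069 + 0.137 + 0.076 + 0.115 = 0.397.
P(Line=L4) = 0.078 + 0.055 + 0.092 + 0.087 = 0.312.
P(Line ∈ {L3, L4}) = 0.397 + 0.312 = 0.709; P(Defect=cosmetic, Line ∈ {L3, L4}) = 0.137 + 0.055 = 0.192.
P(Defect=cosmetic | Line ∈ {L3, L4}) = 0.192/0.709 = 0.27080.

0.27080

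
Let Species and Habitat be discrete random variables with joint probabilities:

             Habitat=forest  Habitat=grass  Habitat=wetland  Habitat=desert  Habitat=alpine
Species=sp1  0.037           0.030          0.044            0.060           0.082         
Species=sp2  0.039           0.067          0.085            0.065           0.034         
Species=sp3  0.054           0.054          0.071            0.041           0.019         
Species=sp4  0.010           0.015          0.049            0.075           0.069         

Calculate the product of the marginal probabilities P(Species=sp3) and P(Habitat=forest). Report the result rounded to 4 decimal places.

P(Species=sp3) = 0.054 + 0.054 + 0.071 + 0.041 + 0.019 = 0.239.
P(Habitat=forest) = 0.037 + 0.039 + 0.054 + 0.010 = 0.140.
Product: 0.239 × 0.140 = 0.0335.

0.0335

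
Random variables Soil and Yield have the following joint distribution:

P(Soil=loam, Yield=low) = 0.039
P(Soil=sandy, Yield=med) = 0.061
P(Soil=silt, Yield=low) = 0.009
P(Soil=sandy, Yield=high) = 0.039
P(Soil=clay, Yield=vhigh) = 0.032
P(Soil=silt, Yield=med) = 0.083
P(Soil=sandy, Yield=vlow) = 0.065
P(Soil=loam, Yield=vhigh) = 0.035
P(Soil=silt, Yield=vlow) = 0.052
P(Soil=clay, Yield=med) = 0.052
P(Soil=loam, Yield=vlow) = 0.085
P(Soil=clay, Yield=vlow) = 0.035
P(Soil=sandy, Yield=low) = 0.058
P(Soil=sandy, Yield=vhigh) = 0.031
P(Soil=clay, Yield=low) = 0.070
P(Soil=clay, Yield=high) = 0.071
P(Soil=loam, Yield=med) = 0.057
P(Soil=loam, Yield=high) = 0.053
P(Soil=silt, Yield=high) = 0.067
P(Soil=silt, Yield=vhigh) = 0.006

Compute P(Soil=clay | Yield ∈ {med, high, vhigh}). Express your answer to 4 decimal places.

P(Yield=med) = 0.061 + 0.057 + 0.052 + 0.083 = 0.253.
P(Yield=high) = 0.039 + 0.053 + 0.071 + 0.067 = 0.230.
P(Yield=vhigh) = 0.031 + 0.035 + 0.032 + 0.006 = 0.104.
P(Yield ∈ {med, high, vhigh}) = 0.253 + 0.230 + 0.104 = 0.587; P(Soil=clay, Yield ∈ {med, high, vhigh}) = 0.052 + 0.071 + 0.032 = 0.155.
P(Soil=clay | Yield ∈ {med, high, vhigh}) = 0.155/0.587 = 0.2641.

0.2641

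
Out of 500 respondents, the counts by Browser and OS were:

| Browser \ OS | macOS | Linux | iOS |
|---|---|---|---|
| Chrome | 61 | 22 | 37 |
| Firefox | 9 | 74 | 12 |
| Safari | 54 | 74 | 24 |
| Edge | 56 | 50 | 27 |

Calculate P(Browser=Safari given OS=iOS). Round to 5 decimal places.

Total with OS=iOS: 37 + 12 + 24 + 27 = 100.
P(Browser=Safari | OS=iOS) = 24/100 = 0.24000.

0.24000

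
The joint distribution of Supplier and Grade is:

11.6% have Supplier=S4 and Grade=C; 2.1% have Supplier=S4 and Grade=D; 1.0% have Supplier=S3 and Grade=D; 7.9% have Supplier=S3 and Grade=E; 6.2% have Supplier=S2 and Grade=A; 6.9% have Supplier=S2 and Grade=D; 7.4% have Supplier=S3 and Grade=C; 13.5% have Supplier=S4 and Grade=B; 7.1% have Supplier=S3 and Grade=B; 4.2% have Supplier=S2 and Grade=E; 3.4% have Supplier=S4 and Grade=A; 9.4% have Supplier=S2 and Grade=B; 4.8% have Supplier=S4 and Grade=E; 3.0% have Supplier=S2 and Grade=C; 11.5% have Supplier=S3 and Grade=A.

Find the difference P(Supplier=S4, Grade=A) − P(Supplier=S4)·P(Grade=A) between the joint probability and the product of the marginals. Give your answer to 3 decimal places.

-0.041

P(Supplier=S4) = 0.034 + 0.135 + 0.116 + 0.021 + 0.048 = 0.354.
P(Grade=A) = 0.062 + 0.115 + 0.034 = 0.211.
P(Supplier=S4, Grade=A) − P(Supplier=S4)P(Grade=A) = 0.034 − 0.354×0.211 = -0.041.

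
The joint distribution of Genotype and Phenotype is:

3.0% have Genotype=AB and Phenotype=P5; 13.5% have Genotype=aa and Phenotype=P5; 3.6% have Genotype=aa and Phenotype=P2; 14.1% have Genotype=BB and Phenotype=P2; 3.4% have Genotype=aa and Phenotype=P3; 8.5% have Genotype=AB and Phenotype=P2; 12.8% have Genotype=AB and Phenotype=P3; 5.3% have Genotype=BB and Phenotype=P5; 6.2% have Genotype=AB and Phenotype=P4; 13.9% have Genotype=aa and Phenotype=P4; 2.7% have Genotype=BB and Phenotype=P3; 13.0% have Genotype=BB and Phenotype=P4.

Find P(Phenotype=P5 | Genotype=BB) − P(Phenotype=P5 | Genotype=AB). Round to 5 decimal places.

0.05264

P(Genotype=BB) = 0.141 + 0.027 + 0.130 + 0.053 = 0.351; P(Phenotype=P5 | Genotype=BB) = 0.053/0.351 = 0.150997.
P(Genotype=AB) = 0.085 + 0.128 + 0.062 + 0.030 = 0.305; P(Phenotype=P5 | Genotype=AB) = 0.030/0.305 = 0.098361.
Difference = 0.05264.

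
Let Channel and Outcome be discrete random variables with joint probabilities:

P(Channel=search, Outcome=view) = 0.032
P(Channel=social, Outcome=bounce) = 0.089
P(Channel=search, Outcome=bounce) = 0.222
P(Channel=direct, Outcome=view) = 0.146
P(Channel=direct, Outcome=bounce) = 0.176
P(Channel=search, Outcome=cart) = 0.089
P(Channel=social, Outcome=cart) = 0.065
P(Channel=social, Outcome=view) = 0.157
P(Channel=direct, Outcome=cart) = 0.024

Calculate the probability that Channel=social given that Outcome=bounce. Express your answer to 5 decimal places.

0.18275

P(Outcome=bounce) = 0.222 + 0.089 + 0.176 = 0.487.
P(Channel=social | Outcome=bounce) = 0.089/0.487 = 0.18275.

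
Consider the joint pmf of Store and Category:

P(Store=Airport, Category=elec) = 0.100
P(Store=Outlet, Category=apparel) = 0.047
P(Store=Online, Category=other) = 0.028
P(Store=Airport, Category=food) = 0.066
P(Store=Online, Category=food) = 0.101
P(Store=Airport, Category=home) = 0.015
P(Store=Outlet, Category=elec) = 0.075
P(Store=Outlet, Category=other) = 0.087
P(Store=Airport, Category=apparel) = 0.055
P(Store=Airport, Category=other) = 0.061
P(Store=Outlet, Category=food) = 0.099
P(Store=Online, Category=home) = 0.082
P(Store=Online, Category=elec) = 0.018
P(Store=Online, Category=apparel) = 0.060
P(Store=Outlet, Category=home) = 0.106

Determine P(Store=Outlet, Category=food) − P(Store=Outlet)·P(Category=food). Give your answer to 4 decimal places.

P(Store=Outlet) = 0.099 + 0.047 + 0.075 + 0.106 + 0.087 = 0.414.
P(Category=food) = 0.066 + 0.099 + 0.101 = 0.266.
P(Store=Outlet, Category=food) − P(Store=Outlet)P(Category=food) = 0.099 − 0.414×0.266 = -0.0111.

-0.0111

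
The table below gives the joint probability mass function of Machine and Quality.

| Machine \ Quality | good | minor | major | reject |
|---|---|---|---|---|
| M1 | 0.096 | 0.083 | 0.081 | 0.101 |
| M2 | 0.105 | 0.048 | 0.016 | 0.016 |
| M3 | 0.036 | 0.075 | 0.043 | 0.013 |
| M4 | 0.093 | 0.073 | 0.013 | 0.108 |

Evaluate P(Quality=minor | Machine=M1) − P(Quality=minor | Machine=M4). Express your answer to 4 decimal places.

P(Machine=M1) = 0.096 + 0.083 + 0.081 + 0.101 = 0.361; P(Quality=minor | Machine=M1) = 0.083/0.361 = 0.22992.
P(Machine=M4) = 0.093 + 0.073 + 0.013 + 0.108 = 0.287; P(Quality=minor | Machine=M4) = 0.073/0.287 = 0.25436.
Difference = -0.0244.

-0.0244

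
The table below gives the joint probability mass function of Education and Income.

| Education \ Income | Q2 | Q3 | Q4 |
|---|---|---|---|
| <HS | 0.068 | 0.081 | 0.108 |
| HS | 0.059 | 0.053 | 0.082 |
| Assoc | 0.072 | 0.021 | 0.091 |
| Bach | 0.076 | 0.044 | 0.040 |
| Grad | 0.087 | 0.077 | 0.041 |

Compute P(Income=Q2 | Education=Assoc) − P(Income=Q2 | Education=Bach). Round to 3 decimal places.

P(Education=Assoc) = 0.072 + 0.021 + 0.091 = 0.184; P(Income=Q2 | Education=Assoc) = 0.072/0.184 = 0.3913.
P(Education=Bach) = 0.076 + 0.044 + 0.040 = 0.160; P(Income=Q2 | Education=Bach) = 0.076/0.160 = 0.4750.
Difference = -0.084.

-0.084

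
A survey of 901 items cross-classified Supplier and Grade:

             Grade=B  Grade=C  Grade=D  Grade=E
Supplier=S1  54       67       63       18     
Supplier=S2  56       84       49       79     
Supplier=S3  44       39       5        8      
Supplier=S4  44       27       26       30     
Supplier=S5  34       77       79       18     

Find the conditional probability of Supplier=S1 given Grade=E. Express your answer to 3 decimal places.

Total with Grade=E: 18 + 79 + 8 + 30 + 18 = 153.
P(Supplier=S1 | Grade=E) = 18/153 = 0.118.

0.118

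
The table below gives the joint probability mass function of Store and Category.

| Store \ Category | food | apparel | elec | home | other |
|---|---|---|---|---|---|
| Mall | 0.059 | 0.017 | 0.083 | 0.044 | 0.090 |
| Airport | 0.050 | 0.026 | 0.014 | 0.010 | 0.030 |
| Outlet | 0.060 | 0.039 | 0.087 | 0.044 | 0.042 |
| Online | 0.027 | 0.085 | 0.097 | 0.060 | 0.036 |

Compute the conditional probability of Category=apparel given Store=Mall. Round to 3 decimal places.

0.058

P(Store=Mall) = 0.059 + 0.017 + 0.083 + 0.044 + 0.090 = 0.293.
P(Category=apparel | Store=Mall) = 0.017/0.293 = 0.058.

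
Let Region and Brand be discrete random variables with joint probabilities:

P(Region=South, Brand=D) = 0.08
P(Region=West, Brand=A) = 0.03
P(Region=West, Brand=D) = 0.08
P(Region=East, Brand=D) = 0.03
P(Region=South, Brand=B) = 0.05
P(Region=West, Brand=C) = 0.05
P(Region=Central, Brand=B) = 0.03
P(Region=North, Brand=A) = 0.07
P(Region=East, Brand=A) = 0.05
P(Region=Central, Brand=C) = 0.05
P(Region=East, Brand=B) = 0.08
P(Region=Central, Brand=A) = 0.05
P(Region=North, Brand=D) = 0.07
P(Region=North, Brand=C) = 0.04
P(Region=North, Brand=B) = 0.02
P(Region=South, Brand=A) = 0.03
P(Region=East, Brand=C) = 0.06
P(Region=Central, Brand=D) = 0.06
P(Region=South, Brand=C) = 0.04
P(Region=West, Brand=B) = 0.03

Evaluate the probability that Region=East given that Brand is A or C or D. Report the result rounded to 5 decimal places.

0.17722

P(Brand=A) = 0.07 + 0.03 + 0.05 + 0.03 + 0.05 = 0.23.
P(Brand=C) = 0.04 + 0.04 + 0.06 + 0.05 + 0.05 = 0.24.
P(Brand=D) = 0.07 + 0.08 + 0.03 + 0.08 + 0.06 = 0.32.
P(Brand ∈ {A, C, D}) = 0.23 + 0.24 + 0.32 = 0.79; P(Region=East, Brand ∈ {A, C, D}) = 0.05 + 0.06 + 0.03 = 0.14.
P(Region=East | Brand ∈ {A, C, D}) = 0.14/0.79 = 0.17722.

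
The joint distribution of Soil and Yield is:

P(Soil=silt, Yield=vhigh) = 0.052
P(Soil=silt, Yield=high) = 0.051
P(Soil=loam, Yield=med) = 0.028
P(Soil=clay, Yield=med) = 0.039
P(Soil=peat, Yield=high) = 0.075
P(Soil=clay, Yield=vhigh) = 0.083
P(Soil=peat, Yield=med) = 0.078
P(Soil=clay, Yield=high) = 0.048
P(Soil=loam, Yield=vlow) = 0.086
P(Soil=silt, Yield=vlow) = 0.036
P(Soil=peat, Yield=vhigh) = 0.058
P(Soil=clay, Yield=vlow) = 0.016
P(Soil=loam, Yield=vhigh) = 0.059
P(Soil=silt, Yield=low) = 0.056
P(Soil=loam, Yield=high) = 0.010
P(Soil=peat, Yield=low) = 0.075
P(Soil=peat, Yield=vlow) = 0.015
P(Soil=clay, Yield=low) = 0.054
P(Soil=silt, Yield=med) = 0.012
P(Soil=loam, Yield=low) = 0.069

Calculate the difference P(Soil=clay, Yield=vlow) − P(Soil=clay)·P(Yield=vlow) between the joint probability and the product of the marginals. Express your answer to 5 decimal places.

P(Soil=clay) = 0.016 + 0.054 + 0.039 + 0.048 + 0.083 = 0.240.
P(Yield=vlow) = 0.086 + 0.016 + 0.036 + 0.015 = 0.153.
P(Soil=clay, Yield=vlow) − P(Soil=clay)P(Yield=vlow) = 0.016 − 0.240×0.153 = -0.02072.

-0.02072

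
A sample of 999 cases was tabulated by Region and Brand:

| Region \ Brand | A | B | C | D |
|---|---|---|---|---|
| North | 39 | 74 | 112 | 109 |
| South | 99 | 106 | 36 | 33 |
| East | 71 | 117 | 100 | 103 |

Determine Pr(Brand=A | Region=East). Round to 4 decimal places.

Total with Region=East: 71 + 117 + 100 + 103 = 391.
P(Brand=A | Region=East) = 71/391 = 0.1816.

0.1816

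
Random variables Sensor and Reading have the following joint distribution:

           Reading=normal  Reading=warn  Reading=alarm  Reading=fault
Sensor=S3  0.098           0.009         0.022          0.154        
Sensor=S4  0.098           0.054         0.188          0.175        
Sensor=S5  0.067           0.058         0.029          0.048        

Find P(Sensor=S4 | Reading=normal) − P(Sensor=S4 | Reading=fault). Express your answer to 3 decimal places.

P(Reading=normal) = 0.098 + 0.098 + 0.067 = 0.263; P(Sensor=S4 | Reading=normal) = 0.098/0.263 = 0.3726.
P(Reading=fault) = 0.154 + 0.175 + 0.048 = 0.377; P(Sensor=S4 | Reading=fault) = 0.175/0.377 = 0.4642.
Difference = -0.092.

-0.092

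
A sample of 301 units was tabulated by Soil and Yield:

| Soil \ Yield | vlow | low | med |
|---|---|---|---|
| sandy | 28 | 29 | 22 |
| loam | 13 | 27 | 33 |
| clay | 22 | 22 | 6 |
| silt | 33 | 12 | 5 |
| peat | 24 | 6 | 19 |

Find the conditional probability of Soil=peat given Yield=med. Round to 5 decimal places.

Total with Yield=med: 22 + 33 + 6 + 5 + 19 = 85.
P(Soil=peat | Yield=med) = 19/85 = 0.22353.

0.22353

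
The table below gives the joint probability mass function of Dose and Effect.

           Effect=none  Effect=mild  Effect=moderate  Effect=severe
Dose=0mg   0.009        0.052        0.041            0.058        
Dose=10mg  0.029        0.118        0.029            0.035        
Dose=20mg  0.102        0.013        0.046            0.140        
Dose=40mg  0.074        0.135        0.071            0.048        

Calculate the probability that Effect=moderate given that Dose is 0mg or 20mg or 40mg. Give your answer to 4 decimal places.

0.2003

P(Dose=0mg) = 0.009 + 0.052 + 0.041 + 0.058 = 0.160.
P(Dose=20mg) = 0.102 + 0.013 + 0.046 + 0.140 = 0.301.
P(Dose=40mg) = 0.074 + 0.135 + 0.071 + 0.048 = 0.328.
P(Dose ∈ {0mg, 20mg, 40mg}) = 0.160 + 0.301 + 0.328 = 0.789; P(Effect=moderate, Dose ∈ {0mg, 20mg, 40mg}) = 0.041 + 0.046 + 0.071 = 0.158.
P(Effect=moderate | Dose ∈ {0mg, 20mg, 40mg}) = 0.158/0.789 = 0.2003.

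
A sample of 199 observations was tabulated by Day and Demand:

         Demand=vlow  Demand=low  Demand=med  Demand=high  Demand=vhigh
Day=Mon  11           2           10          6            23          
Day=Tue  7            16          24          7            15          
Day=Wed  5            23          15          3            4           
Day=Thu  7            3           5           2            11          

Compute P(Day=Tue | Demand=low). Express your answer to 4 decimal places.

0.3636

Total with Demand=low: 2 + 16 + 23 + 3 = 44.
P(Day=Tue | Demand=low) = 16/44 = 0.3636.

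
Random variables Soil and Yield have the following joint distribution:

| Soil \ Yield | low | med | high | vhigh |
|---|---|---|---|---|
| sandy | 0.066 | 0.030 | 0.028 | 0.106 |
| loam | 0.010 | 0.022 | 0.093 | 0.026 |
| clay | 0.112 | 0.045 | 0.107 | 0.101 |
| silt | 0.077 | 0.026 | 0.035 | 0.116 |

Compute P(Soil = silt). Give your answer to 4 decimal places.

0.2540

P(Soil=silt) = 0.077 + 0.026 + 0.035 + 0.116 = 0.254.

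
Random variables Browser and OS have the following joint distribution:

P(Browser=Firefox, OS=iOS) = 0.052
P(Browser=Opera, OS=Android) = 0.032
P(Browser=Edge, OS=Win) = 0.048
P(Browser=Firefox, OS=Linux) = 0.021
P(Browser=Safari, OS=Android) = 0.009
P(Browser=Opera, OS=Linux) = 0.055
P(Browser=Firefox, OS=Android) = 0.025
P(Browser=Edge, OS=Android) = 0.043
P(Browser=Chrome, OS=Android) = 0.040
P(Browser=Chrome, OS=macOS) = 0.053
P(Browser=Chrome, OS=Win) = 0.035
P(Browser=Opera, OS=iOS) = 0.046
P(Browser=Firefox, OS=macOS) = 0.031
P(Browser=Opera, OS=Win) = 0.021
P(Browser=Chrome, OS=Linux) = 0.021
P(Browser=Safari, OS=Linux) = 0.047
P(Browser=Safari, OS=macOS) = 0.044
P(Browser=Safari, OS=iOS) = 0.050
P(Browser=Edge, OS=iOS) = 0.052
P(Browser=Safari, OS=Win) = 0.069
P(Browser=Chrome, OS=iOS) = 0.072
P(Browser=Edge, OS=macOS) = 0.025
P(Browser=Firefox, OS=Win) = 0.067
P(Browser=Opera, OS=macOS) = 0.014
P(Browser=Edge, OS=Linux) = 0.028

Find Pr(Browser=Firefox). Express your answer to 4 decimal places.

P(Browser=Firefox) = 0.067 + 0.031 + 0.021 + 0.052 + 0.025 = 0.196.

0.1960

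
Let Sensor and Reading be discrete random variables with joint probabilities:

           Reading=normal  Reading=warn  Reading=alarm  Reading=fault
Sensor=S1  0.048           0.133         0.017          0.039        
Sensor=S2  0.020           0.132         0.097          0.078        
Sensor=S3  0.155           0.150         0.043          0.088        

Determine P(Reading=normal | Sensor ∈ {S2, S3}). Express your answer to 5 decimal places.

0.22936

P(Sensor=S2) = 0.020 + 0.132 + 0.097 + 0.078 = 0.327.
P(Sensor=S3) = 0.155 + 0.150 + 0.043 + 0.088 = 0.436.
P(Sensor ∈ {S2, S3}) = 0.327 + 0.436 = 0.763; P(Reading=normal, Sensor ∈ {S2, S3}) = 0.020 + 0.155 = 0.175.
P(Reading=normal | Sensor ∈ {S2, S3}) = 0.175/0.763 = 0.22936.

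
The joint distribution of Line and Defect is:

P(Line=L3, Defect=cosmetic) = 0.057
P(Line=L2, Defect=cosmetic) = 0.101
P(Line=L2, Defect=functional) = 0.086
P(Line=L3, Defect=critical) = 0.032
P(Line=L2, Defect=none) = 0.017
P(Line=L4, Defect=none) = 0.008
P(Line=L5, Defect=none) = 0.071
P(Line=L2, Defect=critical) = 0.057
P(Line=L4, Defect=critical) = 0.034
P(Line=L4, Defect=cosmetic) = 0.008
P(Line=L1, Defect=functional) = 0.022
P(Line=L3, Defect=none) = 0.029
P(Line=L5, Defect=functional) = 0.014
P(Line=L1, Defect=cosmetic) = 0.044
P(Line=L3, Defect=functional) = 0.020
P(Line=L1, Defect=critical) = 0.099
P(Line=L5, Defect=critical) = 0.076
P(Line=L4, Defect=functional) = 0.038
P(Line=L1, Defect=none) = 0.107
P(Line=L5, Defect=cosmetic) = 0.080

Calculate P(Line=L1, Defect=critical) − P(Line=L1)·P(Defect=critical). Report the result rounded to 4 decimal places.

0.0179

P(Line=L1) = 0.107 + 0.044 + 0.022 + 0.099 = 0.272.
P(Defect=critical) = 0.099 + 0.057 + 0.032 + 0.034 + 0.076 = 0.298.
P(Line=L1, Defect=critical) − P(Line=L1)P(Defect=critical) = 0.099 − 0.272×0.298 = 0.0179.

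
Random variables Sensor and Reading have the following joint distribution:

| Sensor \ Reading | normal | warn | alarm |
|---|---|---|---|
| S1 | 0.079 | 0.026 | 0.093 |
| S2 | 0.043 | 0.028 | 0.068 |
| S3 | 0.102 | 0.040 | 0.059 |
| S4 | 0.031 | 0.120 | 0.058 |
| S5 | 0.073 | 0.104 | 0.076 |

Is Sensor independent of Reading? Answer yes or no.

P(Sensor=S4) = 0.209 and P(Reading=warn) = 0.318, so their product is 0.06646, but P(Sensor=S4, Reading=warn) = 0.120. Since these differ, Sensor and Reading are not independent.

no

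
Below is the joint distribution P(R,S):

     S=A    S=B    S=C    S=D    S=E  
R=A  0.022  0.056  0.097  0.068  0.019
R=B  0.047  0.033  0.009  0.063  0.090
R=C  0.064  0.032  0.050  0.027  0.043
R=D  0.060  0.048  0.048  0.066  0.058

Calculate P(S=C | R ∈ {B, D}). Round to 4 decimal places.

0.1092

P(R=B) = 0.047 + 0.033 + 0.009 + 0.063 + 0.090 = 0.242.
P(R=D) = 0.060 + 0.048 + 0.048 + 0.066 + 0.058 = 0.280.
P(R ∈ {B, D}) = 0.242 + 0.280 = 0.522; P(S=C, R ∈ {B, D}) = 0.009 + 0.048 = 0.057.
P(S=C | R ∈ {B, D}) = 0.057/0.522 = 0.1092.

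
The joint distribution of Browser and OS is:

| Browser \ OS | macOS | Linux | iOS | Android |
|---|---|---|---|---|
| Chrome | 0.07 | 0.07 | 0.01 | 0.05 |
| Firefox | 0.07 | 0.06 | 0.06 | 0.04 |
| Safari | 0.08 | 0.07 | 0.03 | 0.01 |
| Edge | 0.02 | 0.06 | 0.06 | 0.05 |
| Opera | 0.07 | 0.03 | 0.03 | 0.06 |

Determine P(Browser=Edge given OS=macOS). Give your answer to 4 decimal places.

P(OS=macOS) = 0.07 + 0.07 + 0.08 + 0.02 + 0.07 = 0.31.
P(Browser=Edge | OS=macOS) = 0.02/0.31 = 0.0645.

0.0645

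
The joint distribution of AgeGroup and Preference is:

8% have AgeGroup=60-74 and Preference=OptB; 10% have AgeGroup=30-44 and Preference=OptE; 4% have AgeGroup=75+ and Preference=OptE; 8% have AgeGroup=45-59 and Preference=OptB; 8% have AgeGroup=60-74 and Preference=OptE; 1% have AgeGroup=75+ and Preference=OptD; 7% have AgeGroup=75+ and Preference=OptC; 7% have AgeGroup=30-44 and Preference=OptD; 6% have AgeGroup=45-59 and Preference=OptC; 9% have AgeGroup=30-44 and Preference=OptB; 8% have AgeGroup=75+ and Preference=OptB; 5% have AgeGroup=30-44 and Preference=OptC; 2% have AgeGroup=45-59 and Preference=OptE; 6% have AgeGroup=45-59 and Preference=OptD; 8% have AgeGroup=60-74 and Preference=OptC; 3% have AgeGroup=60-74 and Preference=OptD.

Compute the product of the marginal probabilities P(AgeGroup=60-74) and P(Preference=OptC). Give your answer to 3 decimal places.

P(AgeGroup=60-74) = 0.08 + 0.08 + 0.03 + 0.08 = 0.27.
P(Preference=OptC) = 0.05 + 0.06 + 0.08 + 0.07 = 0.26.
Product: 0.27 × 0.26 = 0.070.

0.070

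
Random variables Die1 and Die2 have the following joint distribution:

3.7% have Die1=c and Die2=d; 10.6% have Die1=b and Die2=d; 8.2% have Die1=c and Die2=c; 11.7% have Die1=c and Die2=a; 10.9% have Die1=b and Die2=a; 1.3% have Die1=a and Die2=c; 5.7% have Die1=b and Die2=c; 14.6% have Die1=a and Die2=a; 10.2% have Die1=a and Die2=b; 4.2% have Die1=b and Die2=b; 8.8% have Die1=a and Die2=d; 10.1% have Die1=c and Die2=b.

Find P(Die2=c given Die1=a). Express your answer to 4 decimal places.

P(Die1=a) = 0.146 + 0.102 + 0.013 + 0.088 = 0.349.
P(Die2=c | Die1=a) = 0.013/0.349 = 0.0372.

0.0372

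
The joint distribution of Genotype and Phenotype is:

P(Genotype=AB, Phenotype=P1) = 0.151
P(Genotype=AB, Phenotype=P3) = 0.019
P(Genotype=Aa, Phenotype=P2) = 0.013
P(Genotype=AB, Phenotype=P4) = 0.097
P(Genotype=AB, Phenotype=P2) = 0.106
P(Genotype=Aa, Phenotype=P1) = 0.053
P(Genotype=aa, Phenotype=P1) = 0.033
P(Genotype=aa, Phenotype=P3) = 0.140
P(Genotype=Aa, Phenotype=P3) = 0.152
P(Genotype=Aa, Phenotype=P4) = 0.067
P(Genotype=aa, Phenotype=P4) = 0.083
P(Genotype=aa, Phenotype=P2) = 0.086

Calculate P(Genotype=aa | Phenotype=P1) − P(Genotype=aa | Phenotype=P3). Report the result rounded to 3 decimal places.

P(Phenotype=P1) = 0.053 + 0.033 + 0.151 = 0.237; P(Genotype=aa | Phenotype=P1) = 0.033/0.237 = 0.1392.
P(Phenotype=P3) = 0.152 + 0.140 + 0.019 = 0.311; P(Genotype=aa | Phenotype=P3) = 0.140/0.311 = 0.4502.
Difference = -0.311.

-0.311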